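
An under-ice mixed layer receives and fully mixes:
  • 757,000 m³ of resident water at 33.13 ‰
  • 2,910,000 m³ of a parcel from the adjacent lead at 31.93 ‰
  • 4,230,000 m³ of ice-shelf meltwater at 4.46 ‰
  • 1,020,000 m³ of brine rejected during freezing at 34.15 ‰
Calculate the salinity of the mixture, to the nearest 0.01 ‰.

Mass of salt is conserved:
salt = 757,000×33.13 + 2,910,000×31.93 + 4,230,000×4.46 + 1,020,000×34.15 = 25,079,410 + 92,916,300 + 18,865,800 + 34,833,000 = 171,694,510
volume = 757,000 + 2,910,000 + 4,230,000 + 1,020,000 = 8,917,000 m³
S = 171,694,510 / 8,917,000 = 19.2547 ‰

19.25 ‰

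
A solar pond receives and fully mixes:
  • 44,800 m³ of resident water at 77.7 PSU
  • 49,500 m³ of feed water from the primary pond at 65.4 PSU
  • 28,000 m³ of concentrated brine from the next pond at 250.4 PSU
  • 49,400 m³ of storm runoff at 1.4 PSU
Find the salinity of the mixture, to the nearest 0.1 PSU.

80.4 PSU

Total salt / total volume:
salt = 44,800×77.7 + 49,500×65.4 + 28,000×250.4 + 49,400×1.4 = 3,480,960 + 3,237,300 + 7,011,200 + 69,160 = 13,798,620
volume = 44,800 + 49,500 + 28,000 + 49,400 = 171,700 m³
S = 13,798,620 / 171,700 = 80.365 PSU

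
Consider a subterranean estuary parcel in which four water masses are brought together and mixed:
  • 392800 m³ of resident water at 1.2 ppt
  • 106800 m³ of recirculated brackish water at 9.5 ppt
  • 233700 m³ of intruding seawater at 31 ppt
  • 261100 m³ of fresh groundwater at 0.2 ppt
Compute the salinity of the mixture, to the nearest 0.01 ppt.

8.83 ppt

Salt balance:
salt = 392,800×1.2 + 106,800×9.5 + 233,700×31 + 261,100×0.2 = 471,360 + 1,014,600 + 7,244,700 + 52,220 = 8,782,880
volume = 392,800 + 106,800 + 233,700 + 261,100 = 994,400 m³
S = 8,782,880 / 994,400 = 8.8323 ppt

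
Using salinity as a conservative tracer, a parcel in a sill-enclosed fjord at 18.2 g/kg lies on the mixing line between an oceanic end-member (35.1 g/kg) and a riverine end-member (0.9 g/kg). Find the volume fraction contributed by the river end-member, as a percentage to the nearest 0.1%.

49.4%

Let f be the freshwater fraction. Salt balance per unit volume:
f×0.9 + (1−f)×35.1 = 18.2
f = (35.1 − 18.2) / (35.1 − 0.9) = 16.9/34.2 = 0.4942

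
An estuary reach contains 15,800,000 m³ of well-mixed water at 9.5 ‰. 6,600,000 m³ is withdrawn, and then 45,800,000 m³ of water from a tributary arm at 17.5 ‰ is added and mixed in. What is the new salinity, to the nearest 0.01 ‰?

Remaining after removal: 9,200,000 m³ at 9.5 ‰ (salt = 87,400,000)
After addition: salt = 87,400,000 + 45,800,000×17.5 = 888,900,000; volume = 55,000,000 m³
S = 888,900,000 / 55,000,000 = 16.1618 ‰

16.16 ‰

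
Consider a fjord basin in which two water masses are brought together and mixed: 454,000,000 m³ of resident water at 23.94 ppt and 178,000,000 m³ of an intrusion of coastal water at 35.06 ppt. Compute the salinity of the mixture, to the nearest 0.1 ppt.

27.1 ppt

By conservation of dissolved salt,
salt = 454,000,000×23.94 + 178,000,000×35.06 = 10,868,760,000 + 6,240,680,000 = 17,109,440,000
volume = 454,000,000 + 178,000,000 = 632,000,000 m³
S = 17,109,440,000 / 632,000,000 = 27.072 ppt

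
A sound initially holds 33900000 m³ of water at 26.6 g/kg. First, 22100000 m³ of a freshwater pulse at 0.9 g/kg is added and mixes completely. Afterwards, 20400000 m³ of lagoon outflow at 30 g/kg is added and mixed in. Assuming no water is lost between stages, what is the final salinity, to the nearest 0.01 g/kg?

20.07 g/kg

By conservation of dissolved salt,
Initial salt = 33,900,000×26.6 = 901,740,000
After stage 1: salt = 901,740,000 + 22,100,000×0.9 = 921,630,000; volume = 56,000,000 m³; S = 16.458 g/kg
After stage 2: salt = 921,630,000 + 20,400,000×30 = 1,533,630,000; volume = 76,400,000 m³
S = 1,533,630,000 / 76,400,000 = 20.0737 g/kg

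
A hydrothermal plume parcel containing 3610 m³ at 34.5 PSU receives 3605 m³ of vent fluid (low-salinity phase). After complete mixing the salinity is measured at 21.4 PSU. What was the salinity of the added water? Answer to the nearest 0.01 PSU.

Salt balance: 3,610×34.5 + 3,605×S = 7,215×21.4
124,545 + 3,605·S = 154,401
S = (154,401 − 124,545) / 3,605 = 8.2818 PSU

8.28 PSU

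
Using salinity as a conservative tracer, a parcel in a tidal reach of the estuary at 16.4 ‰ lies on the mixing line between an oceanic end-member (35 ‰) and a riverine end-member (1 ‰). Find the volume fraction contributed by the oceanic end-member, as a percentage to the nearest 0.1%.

Let g be the oceanic fraction. Salt balance per unit volume:
g×35 + (1−g)×1 = 16.4
g = (16.4 − 1) / (35 − 1) = 15.4/34 = 0.4529

45.3%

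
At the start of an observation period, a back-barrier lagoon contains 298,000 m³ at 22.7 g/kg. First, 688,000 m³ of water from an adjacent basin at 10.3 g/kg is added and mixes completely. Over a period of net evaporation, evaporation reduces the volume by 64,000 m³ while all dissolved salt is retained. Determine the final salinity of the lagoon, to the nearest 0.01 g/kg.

15.02 g/kg

After mixing: salt = 298,000×22.7 + 688,000×10.3 = 13,851,000; volume = 986,000 m³
After evaporation: salt unchanged = 13,851,000; volume = 986,000 − 64,000 = 922,000 m³
S = 13,851,000 / 922,000 = 15.0228 g/kg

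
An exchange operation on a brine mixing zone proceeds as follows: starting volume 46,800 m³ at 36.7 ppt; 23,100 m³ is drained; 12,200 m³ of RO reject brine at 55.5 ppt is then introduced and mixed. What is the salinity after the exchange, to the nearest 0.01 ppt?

Remaining after removal: 23,700 m³ at 36.7 ppt (salt = 869,790)
After addition: salt = 869,790 + 12,200×55.5 = 1,546,890; volume = 35,900 m³
S = 1,546,890 / 35,900 = 43.0889 ppt

43.09 ppt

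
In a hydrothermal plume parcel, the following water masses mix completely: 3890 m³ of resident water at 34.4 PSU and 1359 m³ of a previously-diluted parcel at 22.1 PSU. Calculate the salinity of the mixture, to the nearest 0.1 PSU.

31.2 PSU

Weighted by volume,
salt = 3,890×34.4 + 1,359×22.1 = 133,816 + 30,033.9 = 163,849.9
volume = 3,890 + 1,359 = 5,249 m³
S = 163,849.9 / 5,249 = 31.215 PSU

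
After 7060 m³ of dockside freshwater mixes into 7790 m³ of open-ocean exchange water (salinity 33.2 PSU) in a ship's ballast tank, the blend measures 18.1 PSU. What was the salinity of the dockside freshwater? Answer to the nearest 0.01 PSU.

Salt balance: 7,790×33.2 + 7,060×S = 14,850×18.1
258,628 + 7,060·S = 268,785
S = (268,785 − 258,628) / 7,060 = 1.4387 PSU

1.44 PSU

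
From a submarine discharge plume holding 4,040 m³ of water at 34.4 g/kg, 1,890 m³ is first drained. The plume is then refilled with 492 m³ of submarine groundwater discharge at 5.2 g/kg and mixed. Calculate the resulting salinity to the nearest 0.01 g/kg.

28.96 g/kg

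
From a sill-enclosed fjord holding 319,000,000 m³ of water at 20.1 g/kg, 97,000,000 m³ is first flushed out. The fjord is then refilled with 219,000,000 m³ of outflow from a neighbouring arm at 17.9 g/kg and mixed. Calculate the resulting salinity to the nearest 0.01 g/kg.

Remaining after removal: 222,000,000 m³ at 20.1 g/kg (salt = 4,462,200,000)
After addition: salt = 4,462,200,000 + 219,000,000×17.9 = 8,382,300,000; volume = 441,000,000 m³
S = 8,382,300,000 / 441,000,000 = 19.0075 g/kg

19.01 g/kg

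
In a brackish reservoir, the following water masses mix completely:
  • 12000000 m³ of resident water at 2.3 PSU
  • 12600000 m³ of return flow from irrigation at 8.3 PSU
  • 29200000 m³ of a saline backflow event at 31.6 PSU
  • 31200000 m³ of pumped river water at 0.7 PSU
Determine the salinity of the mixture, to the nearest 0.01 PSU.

12.67 PSU

By conservation of dissolved salt,
salt = 12,000,000×2.3 + 12,600,000×8.3 + 29,200,000×31.6 + 31,200,000×0.7 = 27,600,000 + 104,580,000 + 922,720,000 + 21,840,000 = 1,076,740,000
volume = 12,000,000 + 12,600,000 + 29,200,000 + 31,200,000 = 85,000,000 m³
S = 1,076,740,000 / 85,000,000 = 12.6675 PSU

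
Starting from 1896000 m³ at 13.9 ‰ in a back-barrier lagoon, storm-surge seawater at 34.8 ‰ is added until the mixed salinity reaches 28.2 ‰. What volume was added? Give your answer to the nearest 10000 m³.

4110000 m³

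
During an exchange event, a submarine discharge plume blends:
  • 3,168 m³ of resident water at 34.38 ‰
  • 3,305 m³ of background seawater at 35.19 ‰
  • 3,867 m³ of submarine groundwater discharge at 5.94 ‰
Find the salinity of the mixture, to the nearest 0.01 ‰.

24.00 ‰

Conserving salt mass:
salt = 3,168×34.38 + 3,305×35.19 + 3,867×5.94 = 108,915.84 + 116,302.95 + 22,969.98 = 248,188.77
volume = 3,168 + 3,305 + 3,867 = 10,340 m³
S = 248,188.77 / 10,340 = 24.0028 ‰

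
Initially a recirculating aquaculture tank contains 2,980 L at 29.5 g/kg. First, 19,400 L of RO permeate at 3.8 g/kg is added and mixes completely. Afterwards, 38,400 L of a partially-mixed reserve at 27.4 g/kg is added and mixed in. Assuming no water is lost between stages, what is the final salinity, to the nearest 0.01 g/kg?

By conservation of dissolved salt,
Initial salt = 2,980×29.5 = 87,910
After stage 1: salt = 87,910 + 19,400×3.8 = 161,630; volume = 22,380 L; S = 7.222 g/kg
After stage 2: salt = 161,630 + 38,400×27.4 = 1,213,790; volume = 60,780 L
S = 1,213,790 / 60,780 = 19.9702 g/kg

19.97 g/kg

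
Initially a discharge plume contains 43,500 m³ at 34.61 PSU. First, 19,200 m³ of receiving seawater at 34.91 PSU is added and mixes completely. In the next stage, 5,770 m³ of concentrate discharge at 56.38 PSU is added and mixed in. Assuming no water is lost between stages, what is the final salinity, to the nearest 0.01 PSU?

Mass of salt is conserved:
Initial salt = 43,500×34.61 = 1,505,535
After stage 1: salt = 1,505,535 + 19,200×34.91 = 2,175,807; volume = 62,700 m³; S = 34.702 PSU
After stage 2: salt = 2,175,807 + 5,770×56.38 = 2,501,119.6; volume = 68,470 m³
S = 2,501,119.6 / 68,470 = 36.5287 PSU

36.53 PSU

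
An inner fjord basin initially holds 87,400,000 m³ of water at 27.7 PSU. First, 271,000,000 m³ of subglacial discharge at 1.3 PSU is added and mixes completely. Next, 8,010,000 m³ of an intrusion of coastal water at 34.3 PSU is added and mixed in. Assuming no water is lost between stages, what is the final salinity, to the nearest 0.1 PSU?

8.3 PSU

Mass of salt is conserved:
Initial salt = 87,400,000×27.7 = 2,420,980,000
After stage 1: salt = 2,420,980,000 + 271,000,000×1.3 = 2,773,280,000; volume = 358,400,000 m³; S = 7.738 PSU
After stage 2: salt = 2,773,280,000 + 8,010,000×34.3 = 3,048,023,000; volume = 366,410,000 m³
S = 3,048,023,000 / 366,410,000 = 8.3186 PSU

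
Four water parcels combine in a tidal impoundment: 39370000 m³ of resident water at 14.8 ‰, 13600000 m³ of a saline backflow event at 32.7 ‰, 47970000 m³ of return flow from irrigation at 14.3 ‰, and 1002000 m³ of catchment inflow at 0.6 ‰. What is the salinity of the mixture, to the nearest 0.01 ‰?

16.81 ‰

Conserving salt mass:
salt = 39,370,000×14.8 + 13,600,000×32.7 + 47,970,000×14.3 + 1,002,000×0.6 = 582,676,000 + 444,720,000 + 685,971,000 + 601,200 = 1,713,968,200
volume = 39,370,000 + 13,600,000 + 47,970,000 + 1,002,000 = 101,942,000 m³
S = 1,713,968,200 / 101,942,000 = 16.8132 ‰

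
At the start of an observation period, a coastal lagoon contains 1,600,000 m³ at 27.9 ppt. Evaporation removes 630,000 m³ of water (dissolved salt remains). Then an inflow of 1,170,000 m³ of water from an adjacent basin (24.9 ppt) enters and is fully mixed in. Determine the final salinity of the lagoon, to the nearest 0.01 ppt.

34.47 ppt

After evaporation: salt = 1,600,000×27.9 = 44,640,000; volume = 1,600,000 − 630,000 = 970,000 m³
After mixing: salt = 44,640,000 + 1,170,000×24.9 = 73,773,000; volume = 970,000 + 1,170,000 = 2,140,000 m³
S = 73,773,000 / 2,140,000 = 34.4734 ppt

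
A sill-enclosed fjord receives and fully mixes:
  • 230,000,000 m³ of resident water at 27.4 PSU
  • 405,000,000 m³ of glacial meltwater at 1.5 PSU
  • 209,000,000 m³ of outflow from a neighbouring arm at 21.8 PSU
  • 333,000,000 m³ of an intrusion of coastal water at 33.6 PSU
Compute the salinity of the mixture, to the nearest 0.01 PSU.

19.25 PSU

Weighted by volume,
salt = 230,000,000×27.4 + 405,000,000×1.5 + 209,000,000×21.8 + 333,000,000×33.6 = 6,302,000,000 + 607,500,000 + 4,556,200,000 + 11,188,800,000 = 22,654,500,000
volume = 230,000,000 + 405,000,000 + 209,000,000 + 333,000,000 = 1,177,000,000 m³
S = 22,654,500,000 / 1,177,000,000 = 19.2477 PSU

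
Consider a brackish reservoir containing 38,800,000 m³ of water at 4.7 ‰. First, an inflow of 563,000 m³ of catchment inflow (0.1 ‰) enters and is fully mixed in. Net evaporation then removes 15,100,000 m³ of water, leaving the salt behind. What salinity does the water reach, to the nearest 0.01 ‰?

7.52 ‰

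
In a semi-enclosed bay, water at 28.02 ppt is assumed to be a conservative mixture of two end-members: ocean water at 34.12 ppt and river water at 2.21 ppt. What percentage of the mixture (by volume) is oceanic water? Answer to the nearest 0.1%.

80.9%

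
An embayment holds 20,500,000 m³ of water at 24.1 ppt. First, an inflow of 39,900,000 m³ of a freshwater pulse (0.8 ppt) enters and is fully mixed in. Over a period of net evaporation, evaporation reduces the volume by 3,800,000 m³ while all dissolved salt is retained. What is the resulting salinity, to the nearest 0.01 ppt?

9.29 ppt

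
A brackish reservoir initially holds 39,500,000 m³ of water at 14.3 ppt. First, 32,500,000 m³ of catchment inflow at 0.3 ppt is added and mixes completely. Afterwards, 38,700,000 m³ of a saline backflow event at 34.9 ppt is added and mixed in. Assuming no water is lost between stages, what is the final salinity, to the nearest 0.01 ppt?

17.39 ppt

Total salt / total volume:
Initial salt = 39,500,000×14.3 = 564,850,000
After stage 1: salt = 564,850,000 + 32,500,000×0.3 = 574,600,000; volume = 72,000,000 m³; S = 7.981 ppt
After stage 2: salt = 574,600,000 + 38,700,000×34.9 = 1,925,230,000; volume = 110,700,000 m³
S = 1,925,230,000 / 110,700,000 = 17.3914 ppt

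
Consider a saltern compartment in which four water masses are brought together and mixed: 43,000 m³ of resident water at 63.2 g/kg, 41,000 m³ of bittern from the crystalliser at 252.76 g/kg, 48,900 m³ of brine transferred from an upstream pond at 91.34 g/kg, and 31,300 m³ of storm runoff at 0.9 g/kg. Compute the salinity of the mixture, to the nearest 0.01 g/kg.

107.04 g/kg

Salt balance:
salt = 43,000×63.2 + 41,000×252.76 + 48,900×91.34 + 31,300×0.9 = 2,717,600 + 10,363,160 + 4,466,526 + 28,170 = 17,575,456
volume = 43,000 + 41,000 + 48,900 + 31,300 = 164,200 m³
S = 17,575,456 / 164,200 = 107.0369 g/kg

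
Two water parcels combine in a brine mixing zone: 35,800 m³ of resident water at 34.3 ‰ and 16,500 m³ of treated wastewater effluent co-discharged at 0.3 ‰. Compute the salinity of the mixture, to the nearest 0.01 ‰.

Salt balance:
salt = 35,800×34.3 + 16,500×0.3 = 1,227,940 + 4,950 = 1,232,890
volume = 35,800 + 16,500 = 52,300 m³
S = 1,232,890 / 52,300 = 23.5734 ‰

23.57 ‰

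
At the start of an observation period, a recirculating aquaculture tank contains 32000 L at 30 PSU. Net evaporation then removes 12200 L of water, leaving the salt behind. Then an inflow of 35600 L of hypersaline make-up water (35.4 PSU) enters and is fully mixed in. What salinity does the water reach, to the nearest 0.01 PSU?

40.08 PSU

After evaporation: salt = 32,000×30 = 960,000; volume = 32,000 − 12,200 = 19,800 L
After mixing: salt = 960,000 + 35,600×35.4 = 2,220,240; volume = 19,800 + 35,600 = 55,400 L
S = 2,220,240 / 55,400 = 40.0765 PSU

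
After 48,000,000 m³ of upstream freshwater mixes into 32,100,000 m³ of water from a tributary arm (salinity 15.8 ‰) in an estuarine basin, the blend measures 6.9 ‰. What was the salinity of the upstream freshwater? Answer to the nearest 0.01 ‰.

Salt balance: 32,100,000×15.8 + 48,000,000×S = 80,100,000×6.9
507,180,000 + 48,000,000·S = 552,690,000
S = (552,690,000 − 507,180,000) / 48,000,000 = 0.9481 ‰

0.95 ‰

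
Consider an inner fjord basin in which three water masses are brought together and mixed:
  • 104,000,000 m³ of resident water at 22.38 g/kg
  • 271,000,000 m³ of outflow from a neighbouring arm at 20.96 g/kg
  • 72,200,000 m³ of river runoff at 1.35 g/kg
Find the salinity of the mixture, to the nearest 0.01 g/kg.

By conservation of dissolved salt,
salt = 104,000,000×22.38 + 271,000,000×20.96 + 72,200,000×1.35 = 2,327,520,000 + 5,680,160,000 + 97,470,000 = 8,105,150,000
volume = 104,000,000 + 271,000,000 + 72,200,000 = 447,200,000 m³
S = 8,105,150,000 / 447,200,000 = 18.1242 g/kg

18.12 g/kg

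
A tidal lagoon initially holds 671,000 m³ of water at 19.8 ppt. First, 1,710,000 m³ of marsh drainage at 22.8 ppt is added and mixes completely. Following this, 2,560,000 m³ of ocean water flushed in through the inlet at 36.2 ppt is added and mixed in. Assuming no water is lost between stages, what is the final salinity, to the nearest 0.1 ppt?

29.3 ppt

Mass of salt is conserved:
Initial salt = 671,000×19.8 = 13,285,800
After stage 1: salt = 13,285,800 + 1,710,000×22.8 = 52,273,800; volume = 2,381,000 m³; S = 21.955 ppt
After stage 2: salt = 52,273,800 + 2,560,000×36.2 = 144,945,800; volume = 4,941,000 m³
S = 144,945,800 / 4,941,000 = 29.3353 ppt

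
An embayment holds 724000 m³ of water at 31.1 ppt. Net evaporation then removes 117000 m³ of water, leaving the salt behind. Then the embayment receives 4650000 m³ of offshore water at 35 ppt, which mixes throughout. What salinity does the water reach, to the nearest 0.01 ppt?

35.24 ppt

After evaporation: salt = 724,000×31.1 = 22,516,400; volume = 724,000 − 117,000 = 607,000 m³
After mixing: salt = 22,516,400 + 4,650,000×35 = 185,266,400; volume = 607,000 + 4,650,000 = 5,257,000 m³
S = 185,266,400 / 5,257,000 = 35.2418 ppt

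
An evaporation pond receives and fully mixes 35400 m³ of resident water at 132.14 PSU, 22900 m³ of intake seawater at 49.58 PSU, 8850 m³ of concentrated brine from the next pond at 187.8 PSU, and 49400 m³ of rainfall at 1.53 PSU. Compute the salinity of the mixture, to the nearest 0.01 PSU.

64.79 PSU

Conserving salt mass:
salt = 35,400×132.14 + 22,900×49.58 + 8,850×187.8 + 49,400×1.53 = 4,677,756 + 1,135,382 + 1,662,030 + 75,582 = 7,550,750
volume = 35,400 + 22,900 + 8,850 + 49,400 = 116,550 m³
S = 7,550,750 / 116,550 = 64.7855 PSU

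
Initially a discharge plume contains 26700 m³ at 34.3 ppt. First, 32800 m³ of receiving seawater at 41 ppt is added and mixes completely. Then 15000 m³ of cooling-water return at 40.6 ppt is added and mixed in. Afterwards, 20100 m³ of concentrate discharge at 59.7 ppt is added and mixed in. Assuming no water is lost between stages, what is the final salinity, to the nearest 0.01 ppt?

43.02 ppt

Mass of salt is conserved:
Initial salt = 26,700×34.3 = 915,810
After stage 1: salt = 915,810 + 32,800×41 = 2,260,610; volume = 59,500 m³; S = 37.993 ppt
After stage 2: salt = 2,260,610 + 15,000×40.6 = 2,869,610; volume = 74,500 m³; S = 38.518 ppt
After stage 3: salt = 2,869,610 + 20,100×59.7 = 4,069,580; volume = 94,600 m³
S = 4,069,580 / 94,600 = 43.0188 ppt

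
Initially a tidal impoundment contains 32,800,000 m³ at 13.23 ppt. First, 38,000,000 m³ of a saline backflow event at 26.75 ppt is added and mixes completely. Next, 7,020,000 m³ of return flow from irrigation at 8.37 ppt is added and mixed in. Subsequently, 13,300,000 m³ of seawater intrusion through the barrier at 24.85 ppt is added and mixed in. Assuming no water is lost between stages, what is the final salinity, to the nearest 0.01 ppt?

20.19 ppt

By conservation of dissolved salt,
Initial salt = 32,800,000×13.23 = 433,944,000
After stage 1: salt = 433,944,000 + 38,000,000×26.75 = 1,450,444,000; volume = 70,800,000 m³; S = 20.486 ppt
After stage 2: salt = 1,450,444,000 + 7,020,000×8.37 = 1,509,201,400; volume = 77,820,000 m³; S = 19.393 ppt
After stage 3: salt = 1,509,201,400 + 13,300,000×24.85 = 1,839,706,400; volume = 91,120,000 m³
S = 1,839,706,400 / 91,120,000 = 20.1899 ppt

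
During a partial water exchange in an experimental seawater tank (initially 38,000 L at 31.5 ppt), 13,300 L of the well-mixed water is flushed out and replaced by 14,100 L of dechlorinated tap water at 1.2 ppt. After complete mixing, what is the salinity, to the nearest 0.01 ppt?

20.49 ppt

Remaining after removal: 24,700 L at 31.5 ppt (salt = 778,050)
After addition: salt = 778,050 + 14,100×1.2 = 794,970; volume = 38,800 L
S = 794,970 / 38,800 = 20.4889 ppt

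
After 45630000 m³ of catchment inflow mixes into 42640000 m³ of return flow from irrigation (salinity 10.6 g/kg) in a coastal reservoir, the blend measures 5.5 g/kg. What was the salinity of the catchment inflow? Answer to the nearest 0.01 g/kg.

Salt balance: 42,640,000×10.6 + 45,630,000×S = 88,270,000×5.5
451,984,000 + 45,630,000·S = 485,485,000
S = (485,485,000 − 451,984,000) / 45,630,000 = 0.7342 g/kg

0.73 g/kg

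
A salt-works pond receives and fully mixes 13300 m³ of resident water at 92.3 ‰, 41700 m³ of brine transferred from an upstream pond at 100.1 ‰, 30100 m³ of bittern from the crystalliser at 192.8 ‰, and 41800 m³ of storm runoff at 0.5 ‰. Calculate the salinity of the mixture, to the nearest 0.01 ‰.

88.46 ‰

Conserving salt mass:
salt = 13,300×92.3 + 41,700×100.1 + 30,100×192.8 + 41,800×0.5 = 1,227,590 + 4,174,170 + 5,803,280 + 20,900 = 11,225,940
volume = 13,300 + 41,700 + 30,100 + 41,800 = 126,900 m³
S = 11,225,940 / 126,900 = 88.4629 ‰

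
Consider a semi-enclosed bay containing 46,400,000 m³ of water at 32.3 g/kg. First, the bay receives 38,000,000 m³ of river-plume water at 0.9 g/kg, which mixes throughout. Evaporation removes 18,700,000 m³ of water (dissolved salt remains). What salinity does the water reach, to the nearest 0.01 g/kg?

23.33 g/kg

After mixing: salt = 46,400,000×32.3 + 38,000,000×0.9 = 1,532,920,000; volume = 84,400,000 m³
After evaporation: salt unchanged = 1,532,920,000; volume = 84,400,000 − 18,700,000 = 65,700,000 m³
S = 1,532,920,000 / 65,700,000 = 23.3321 g/kg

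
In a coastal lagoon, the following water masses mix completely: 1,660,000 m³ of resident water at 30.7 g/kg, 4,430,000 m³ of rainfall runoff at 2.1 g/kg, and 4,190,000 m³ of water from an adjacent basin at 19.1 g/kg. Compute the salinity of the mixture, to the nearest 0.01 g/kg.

13.65 g/kg

Salt balance:
salt = 1,660,000×30.7 + 4,430,000×2.1 + 4,190,000×19.1 = 50,962,000 + 9,303,000 + 80,029,000 = 140,294,000
volume = 1,660,000 + 4,430,000 + 4,190,000 = 10,280,000 m³
S = 140,294,000 / 10,280,000 = 13.6473 g/kg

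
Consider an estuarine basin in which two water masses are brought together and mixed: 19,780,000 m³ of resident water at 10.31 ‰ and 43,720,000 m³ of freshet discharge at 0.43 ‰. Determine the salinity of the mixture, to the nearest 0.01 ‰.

3.51 ‰

Weighted by volume,
salt = 19,780,000×10.31 + 43,720,000×0.43 = 203,931,800 + 18,799,600 = 222,731,400
volume = 19,780,000 + 43,720,000 = 63,500,000 m³
S = 222,731,400 / 63,500,000 = 3.5076 ‰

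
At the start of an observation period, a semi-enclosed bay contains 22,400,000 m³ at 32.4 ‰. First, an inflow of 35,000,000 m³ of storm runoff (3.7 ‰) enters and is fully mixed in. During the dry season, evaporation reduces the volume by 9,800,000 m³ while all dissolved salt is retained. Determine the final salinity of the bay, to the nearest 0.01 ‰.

17.97 ‰

After mixing: salt = 22,400,000×32.4 + 35,000,000×3.7 = 855,260,000; volume = 57,400,000 m³
After evaporation: salt unchanged = 855,260,000; volume = 57,400,000 − 9,800,000 = 47,600,000 m³
S = 855,260,000 / 47,600,000 = 17.9676 ‰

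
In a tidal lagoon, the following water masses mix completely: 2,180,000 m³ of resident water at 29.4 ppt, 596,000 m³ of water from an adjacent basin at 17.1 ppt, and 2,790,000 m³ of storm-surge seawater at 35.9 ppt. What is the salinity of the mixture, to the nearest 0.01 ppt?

Conserving salt mass:
salt = 2,180,000×29.4 + 596,000×17.1 + 2,790,000×35.9 = 64,092,000 + 10,191,600 + 100,161,000 = 174,444,600
volume = 2,180,000 + 596,000 + 2,790,000 = 5,566,000 m³
S = 174,444,600 / 5,566,000 = 31.3411 ppt

31.34 ppt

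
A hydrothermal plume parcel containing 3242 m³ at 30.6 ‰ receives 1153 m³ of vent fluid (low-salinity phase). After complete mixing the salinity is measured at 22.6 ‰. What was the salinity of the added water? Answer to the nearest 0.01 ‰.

0.11 ‰

Salt balance: 3,242×30.6 + 1,153×S = 4,395×22.6
99,205.2 + 1,153·S = 99,327
S = (99,327 − 99,205.2) / 1,153 = 0.1056 ‰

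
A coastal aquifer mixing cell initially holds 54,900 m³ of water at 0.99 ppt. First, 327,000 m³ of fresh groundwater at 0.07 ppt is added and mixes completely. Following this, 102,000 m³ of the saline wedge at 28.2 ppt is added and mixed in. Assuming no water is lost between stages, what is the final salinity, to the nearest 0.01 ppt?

Salt balance:
Initial salt = 54,900×0.99 = 54,351
After stage 1: salt = 54,351 + 327,000×0.07 = 77,241; volume = 381,900 m³; S = 0.202 ppt
After stage 2: salt = 77,241 + 102,000×28.2 = 2,953,641; volume = 483,900 m³
S = 2,953,641 / 483,900 = 6.1038 ppt

6.10 ppt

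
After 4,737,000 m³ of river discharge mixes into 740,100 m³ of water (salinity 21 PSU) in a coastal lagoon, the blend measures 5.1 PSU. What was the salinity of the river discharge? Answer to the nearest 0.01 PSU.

Salt balance: 740,100×21 + 4,737,000×S = 5,477,100×5.1
15,542,100 + 4,737,000·S = 27,933,210
S = (27,933,210 − 15,542,100) / 4,737,000 = 2.6158 PSU

2.62 PSU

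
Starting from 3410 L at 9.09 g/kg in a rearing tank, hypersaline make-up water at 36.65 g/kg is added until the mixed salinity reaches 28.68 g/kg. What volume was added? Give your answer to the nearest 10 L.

Salt balance: 3,410×9.09 + V×36.65 = (3,410+V)×28.68
30,996.9 + 36.65V = 97,798.8 + 28.68V
66,801.9 = 7.97V
V = 8,381.67 L

8380 L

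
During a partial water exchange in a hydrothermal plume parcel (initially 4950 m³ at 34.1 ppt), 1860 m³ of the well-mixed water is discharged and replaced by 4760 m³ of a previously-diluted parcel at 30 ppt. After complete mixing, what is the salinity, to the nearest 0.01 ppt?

31.61 ppt

Remaining after removal: 3,090 m³ at 34.1 ppt (salt = 105,369)
After addition: salt = 105,369 + 4,760×30 = 248,169; volume = 7,850 m³
S = 248,169 / 7,850 = 31.6139 ppt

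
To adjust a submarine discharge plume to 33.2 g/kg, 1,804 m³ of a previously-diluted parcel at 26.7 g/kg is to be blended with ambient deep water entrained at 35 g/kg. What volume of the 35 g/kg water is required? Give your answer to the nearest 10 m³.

Salt balance: 1,804×26.7 + V×35 = (1,804+V)×33.2
48,166.8 + 35V = 59,892.8 + 33.2V
11,726 = 1.8V
V = 6,514.44 m³

6510 m³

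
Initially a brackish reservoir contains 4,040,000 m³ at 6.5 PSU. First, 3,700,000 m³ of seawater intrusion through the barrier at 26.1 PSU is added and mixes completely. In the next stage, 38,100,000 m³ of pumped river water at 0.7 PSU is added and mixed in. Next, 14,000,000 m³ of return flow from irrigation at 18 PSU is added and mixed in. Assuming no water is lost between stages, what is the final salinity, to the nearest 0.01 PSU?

Weighted by volume,
Initial salt = 4,040,000×6.5 = 26,260,000
After stage 1: salt = 26,260,000 + 3,700,000×26.1 = 122,830,000; volume = 7,740,000 m³; S = 15.87 PSU
After stage 2: salt = 122,830,000 + 38,100,000×0.7 = 149,500,000; volume = 45,840,000 m³; S = 3.261 PSU
After stage 3: salt = 149,500,000 + 14,000,000×18 = 401,500,000; volume = 59,840,000 m³
S = 401,500,000 / 59,840,000 = 6.7096 PSU

6.71 PSU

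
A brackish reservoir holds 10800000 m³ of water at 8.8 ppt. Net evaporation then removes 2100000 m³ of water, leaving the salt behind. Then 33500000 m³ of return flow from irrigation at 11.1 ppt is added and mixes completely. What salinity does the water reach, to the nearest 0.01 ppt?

After evaporation: salt = 10,800,000×8.8 = 95,040,000; volume = 10,800,000 − 2,100,000 = 8,700,000 m³
After mixing: salt = 95,040,000 + 33,500,000×11.1 = 466,890,000; volume = 8,700,000 + 33,500,000 = 42,200,000 m³
S = 466,890,000 / 42,200,000 = 11.0637 ppt

11.06 ppt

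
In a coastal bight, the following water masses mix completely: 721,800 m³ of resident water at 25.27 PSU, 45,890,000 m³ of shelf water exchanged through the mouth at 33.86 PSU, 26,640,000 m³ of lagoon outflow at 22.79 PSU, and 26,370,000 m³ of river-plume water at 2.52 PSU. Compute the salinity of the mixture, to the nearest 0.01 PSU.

By conservation of dissolved salt,
salt = 721,800×25.27 + 45,890,000×33.86 + 26,640,000×22.79 + 26,370,000×2.52 = 18,239,886 + 1,553,835,400 + 607,125,600 + 66,452,400 = 2,245,653,286
volume = 721,800 + 45,890,000 + 26,640,000 + 26,370,000 = 99,621,800 m³
S = 2,245,653,286 / 99,621,800 = 22.5418 PSU

22.54 PSU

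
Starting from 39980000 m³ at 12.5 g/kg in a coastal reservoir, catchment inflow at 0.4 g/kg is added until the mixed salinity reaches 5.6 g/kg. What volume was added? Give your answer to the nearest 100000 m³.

Salt balance: 39,980,000×12.5 + V×0.4 = (39,980,000+V)×5.6
499,750,000 + 0.4V = 223,888,000 + 5.6V
275,862,000 = 5.2V
V = 53,050,384.62 m³

53100000 m³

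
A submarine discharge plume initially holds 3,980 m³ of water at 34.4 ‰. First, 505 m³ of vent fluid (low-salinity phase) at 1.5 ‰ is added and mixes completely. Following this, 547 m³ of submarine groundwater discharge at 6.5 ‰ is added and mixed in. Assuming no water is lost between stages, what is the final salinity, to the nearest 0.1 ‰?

28.1 ‰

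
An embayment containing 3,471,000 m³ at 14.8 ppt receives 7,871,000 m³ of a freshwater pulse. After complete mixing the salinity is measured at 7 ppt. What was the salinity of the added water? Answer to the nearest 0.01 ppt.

Salt balance: 3,471,000×14.8 + 7,871,000×S = 11,342,000×7
51,370,800 + 7,871,000·S = 79,394,000
S = (79,394,000 − 51,370,800) / 7,871,000 = 3.5603 ppt

3.56 ppt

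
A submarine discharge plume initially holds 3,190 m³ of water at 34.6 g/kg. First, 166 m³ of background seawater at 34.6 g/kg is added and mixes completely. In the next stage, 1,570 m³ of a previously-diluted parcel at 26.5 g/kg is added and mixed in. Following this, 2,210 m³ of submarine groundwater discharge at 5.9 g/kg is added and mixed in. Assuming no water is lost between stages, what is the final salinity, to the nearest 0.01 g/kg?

23.93 g/kg

By conservation of dissolved salt,
Initial salt = 3,190×34.6 = 110,374
After stage 1: salt = 110,374 + 166×34.6 = 116,117.6; volume = 3,356 m³; S = 34.6 g/kg
After stage 2: salt = 116,117.6 + 1,570×26.5 = 157,722.6; volume = 4,926 m³; S = 32.018 g/kg
After stage 3: salt = 157,722.6 + 2,210×5.9 = 170,761.6; volume = 7,136 m³
S = 170,761.6 / 7,136 = 23.9296 g/kg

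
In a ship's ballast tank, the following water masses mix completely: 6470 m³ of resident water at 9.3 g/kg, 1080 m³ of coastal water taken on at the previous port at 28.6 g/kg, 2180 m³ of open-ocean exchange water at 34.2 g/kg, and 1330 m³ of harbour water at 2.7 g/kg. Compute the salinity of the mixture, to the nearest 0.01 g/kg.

15.30 g/kg

Salt balance:
salt = 6,470×9.3 + 1,080×28.6 + 2,180×34.2 + 1,330×2.7 = 60,171 + 30,888 + 74,556 + 3,591 = 169,206
volume = 6,470 + 1,080 + 2,180 + 1,330 = 11,060 m³
S = 169,206 / 11,060 = 15.2989 g/kg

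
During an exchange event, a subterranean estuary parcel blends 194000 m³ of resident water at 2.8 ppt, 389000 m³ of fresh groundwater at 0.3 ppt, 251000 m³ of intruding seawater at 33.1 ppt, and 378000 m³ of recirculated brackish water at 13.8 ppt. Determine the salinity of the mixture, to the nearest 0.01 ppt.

11.70 ppt

Mass of salt is conserved:
salt = 194,000×2.8 + 389,000×0.3 + 251,000×33.1 + 378,000×13.8 = 543,200 + 116,700 + 8,308,100 + 5,216,400 = 14,184,400
volume = 194,000 + 389,000 + 251,000 + 378,000 = 1,212,000 m³
S = 14,184,400 / 1,212,000 = 11.7033 ppt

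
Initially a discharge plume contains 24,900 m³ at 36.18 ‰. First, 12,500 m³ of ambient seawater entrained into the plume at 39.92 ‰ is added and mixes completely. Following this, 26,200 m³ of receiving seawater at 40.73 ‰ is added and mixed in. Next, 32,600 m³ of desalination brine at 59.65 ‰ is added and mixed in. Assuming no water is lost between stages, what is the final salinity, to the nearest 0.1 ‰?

Weighted by volume,
Initial salt = 24,900×36.18 = 900,882
After stage 1: salt = 900,882 + 12,500×39.92 = 1,399,882; volume = 37,400 m³; S = 37.43 ‰
After stage 2: salt = 1,399,882 + 26,200×40.73 = 2,467,008; volume = 63,600 m³; S = 38.789 ‰
After stage 3: salt = 2,467,008 + 32,600×59.65 = 4,411,598; volume = 96,200 m³
S = 4,411,598 / 96,200 = 45.8586 ‰

45.9 ‰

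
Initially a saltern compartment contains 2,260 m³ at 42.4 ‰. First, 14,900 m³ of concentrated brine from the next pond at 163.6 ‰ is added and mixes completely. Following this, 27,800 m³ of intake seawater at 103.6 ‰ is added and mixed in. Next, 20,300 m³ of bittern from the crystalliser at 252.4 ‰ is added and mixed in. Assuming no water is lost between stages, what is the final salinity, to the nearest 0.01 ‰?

Mass of salt is conserved:
Initial salt = 2,260×42.4 = 95,824
After stage 1: salt = 95,824 + 14,900×163.6 = 2,533,464; volume = 17,160 m³; S = 147.638 ‰
After stage 2: salt = 2,533,464 + 27,800×103.6 = 5,413,544; volume = 44,960 m³; S = 120.408 ‰
After stage 3: salt = 5,413,544 + 20,300×252.4 = 10,537,264; volume = 65,260 m³
S = 10,537,264 / 65,260 = 161.4659 ‰

161.47 ‰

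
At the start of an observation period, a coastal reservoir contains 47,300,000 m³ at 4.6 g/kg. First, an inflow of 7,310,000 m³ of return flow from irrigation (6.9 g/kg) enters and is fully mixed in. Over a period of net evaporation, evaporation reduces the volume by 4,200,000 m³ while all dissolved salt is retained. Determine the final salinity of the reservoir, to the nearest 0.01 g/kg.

5.32 g/kg

After mixing: salt = 47,300,000×4.6 + 7,310,000×6.9 = 268,019,000; volume = 54,610,000 m³
After evaporation: salt unchanged = 268,019,000; volume = 54,610,000 − 4,200,000 = 50,410,000 m³
S = 268,019,000 / 50,410,000 = 5.3168 g/kg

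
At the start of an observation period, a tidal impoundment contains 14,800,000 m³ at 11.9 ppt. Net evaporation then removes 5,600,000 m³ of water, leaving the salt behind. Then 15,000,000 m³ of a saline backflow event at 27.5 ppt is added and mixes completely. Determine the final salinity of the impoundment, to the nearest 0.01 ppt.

After evaporation: salt = 14,800,000×11.9 = 176,120,000; volume = 14,800,000 − 5,600,000 = 9,200,000 m³
After mixing: salt = 176,120,000 + 15,000,000×27.5 = 588,620,000; volume = 9,200,000 + 15,000,000 = 24,200,000 m³
S = 588,620,000 / 24,200,000 = 24.3231 ppt

24.32 ppt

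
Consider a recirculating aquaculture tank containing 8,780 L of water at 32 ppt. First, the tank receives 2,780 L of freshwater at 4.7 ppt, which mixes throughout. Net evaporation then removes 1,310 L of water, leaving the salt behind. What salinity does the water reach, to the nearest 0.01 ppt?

After mixing: salt = 8,780×32 + 2,780×4.7 = 294,026; volume = 11,560 L
After evaporation: salt unchanged = 294,026; volume = 11,560 − 1,310 = 10,250 L
S = 294,026 / 10,250 = 28.6855 ppt

28.69 ppt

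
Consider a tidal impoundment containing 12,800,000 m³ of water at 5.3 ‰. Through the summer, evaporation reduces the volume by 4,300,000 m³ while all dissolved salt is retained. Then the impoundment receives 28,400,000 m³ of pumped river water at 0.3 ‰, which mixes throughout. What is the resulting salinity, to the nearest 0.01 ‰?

After evaporation: salt = 12,800,000×5.3 = 67,840,000; volume = 12,800,000 − 4,300,000 = 8,500,000 m³
After mixing: salt = 67,840,000 + 28,400,000×0.3 = 76,360,000; volume = 8,500,000 + 28,400,000 = 36,900,000 m³
S = 76,360,000 / 36,900,000 = 2.0694 ‰

2.07 ‰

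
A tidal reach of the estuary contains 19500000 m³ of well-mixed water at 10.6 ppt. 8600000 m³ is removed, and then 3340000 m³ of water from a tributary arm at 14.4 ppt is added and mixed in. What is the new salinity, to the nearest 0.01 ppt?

Remaining after removal: 10,900,000 m³ at 10.6 ppt (salt = 115,540,000)
After addition: salt = 115,540,000 + 3,340,000×14.4 = 163,636,000; volume = 14,240,000 m³
S = 163,636,000 / 14,240,000 = 11.4913 ppt

11.49 ppt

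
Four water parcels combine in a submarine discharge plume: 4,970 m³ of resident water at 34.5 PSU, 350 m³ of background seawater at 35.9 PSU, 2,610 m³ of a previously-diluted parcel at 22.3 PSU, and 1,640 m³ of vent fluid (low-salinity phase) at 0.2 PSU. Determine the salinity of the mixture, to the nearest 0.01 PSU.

25.35 PSU

Conserving salt mass:
salt = 4,970×34.5 + 350×35.9 + 2,610×22.3 + 1,640×0.2 = 171,465 + 12,565 + 58,203 + 328 = 242,561
volume = 4,970 + 350 + 2,610 + 1,640 = 9,570 m³
S = 242,561 / 9,570 = 25.346 PSU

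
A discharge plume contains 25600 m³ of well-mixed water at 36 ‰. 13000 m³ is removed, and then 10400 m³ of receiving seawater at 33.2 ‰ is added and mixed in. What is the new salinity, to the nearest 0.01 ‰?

34.73 ‰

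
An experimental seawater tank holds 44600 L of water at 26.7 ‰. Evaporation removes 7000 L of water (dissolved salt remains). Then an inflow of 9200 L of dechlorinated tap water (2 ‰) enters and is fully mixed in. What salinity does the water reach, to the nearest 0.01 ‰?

After evaporation: salt = 44,600×26.7 = 1,190,820; volume = 44,600 − 7,000 = 37,600 L
After mixing: salt = 1,190,820 + 9,200×2 = 1,209,220; volume = 37,600 + 9,200 = 46,800 L
S = 1,209,220 / 46,800 = 25.838 ‰

25.84 ‰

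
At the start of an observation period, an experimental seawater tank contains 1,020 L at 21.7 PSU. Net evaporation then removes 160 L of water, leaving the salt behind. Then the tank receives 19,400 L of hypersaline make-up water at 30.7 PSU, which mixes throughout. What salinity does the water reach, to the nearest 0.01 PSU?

30.49 PSU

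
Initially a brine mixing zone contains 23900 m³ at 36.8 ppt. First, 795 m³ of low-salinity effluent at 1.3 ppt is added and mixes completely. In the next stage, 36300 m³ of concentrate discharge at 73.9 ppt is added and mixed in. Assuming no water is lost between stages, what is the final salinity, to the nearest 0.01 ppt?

Weighted by volume,
Initial salt = 23,900×36.8 = 879,520
After stage 1: salt = 879,520 + 795×1.3 = 880,553.5; volume = 24,695 m³; S = 35.657 ppt
After stage 2: salt = 880,553.5 + 36,300×73.9 = 3,563,123.5; volume = 60,995 m³
S = 3,563,123.5 / 60,995 = 58.4166 ppt

58.42 ppt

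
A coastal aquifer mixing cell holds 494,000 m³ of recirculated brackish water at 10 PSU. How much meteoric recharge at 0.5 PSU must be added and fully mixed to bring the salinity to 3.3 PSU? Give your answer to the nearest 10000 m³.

Salt balance: 494,000×10 + V×0.5 = (494,000+V)×3.3
4,940,000 + 0.5V = 1,630,200 + 3.3V
3,309,800 = 2.8V
V = 1,182,071.43 m³

1180000 m³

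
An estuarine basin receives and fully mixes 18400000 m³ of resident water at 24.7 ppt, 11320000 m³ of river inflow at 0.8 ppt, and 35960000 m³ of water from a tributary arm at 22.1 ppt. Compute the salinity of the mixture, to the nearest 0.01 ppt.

Weighted by volume,
salt = 18,400,000×24.7 + 11,320,000×0.8 + 35,960,000×22.1 = 454,480,000 + 9,056,000 + 794,716,000 = 1,258,252,000
volume = 18,400,000 + 11,320,000 + 35,960,000 = 65,680,000 m³
S = 1,258,252,000 / 65,680,000 = 19.1573 ppt

19.16 ppt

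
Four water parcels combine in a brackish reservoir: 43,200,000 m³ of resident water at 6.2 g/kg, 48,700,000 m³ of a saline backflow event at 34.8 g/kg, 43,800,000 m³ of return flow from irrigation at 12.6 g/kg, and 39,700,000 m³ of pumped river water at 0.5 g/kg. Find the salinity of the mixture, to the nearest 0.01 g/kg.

14.45 g/kg

Conserving salt mass:
salt = 43,200,000×6.2 + 48,700,000×34.8 + 43,800,000×12.6 + 39,700,000×0.5 = 267,840,000 + 1,694,760,000 + 551,880,000 + 19,850,000 = 2,534,330,000
volume = 43,200,000 + 48,700,000 + 43,800,000 + 39,700,000 = 175,400,000 m³
S = 2,534,330,000 / 175,400,000 = 14.4489 g/kg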